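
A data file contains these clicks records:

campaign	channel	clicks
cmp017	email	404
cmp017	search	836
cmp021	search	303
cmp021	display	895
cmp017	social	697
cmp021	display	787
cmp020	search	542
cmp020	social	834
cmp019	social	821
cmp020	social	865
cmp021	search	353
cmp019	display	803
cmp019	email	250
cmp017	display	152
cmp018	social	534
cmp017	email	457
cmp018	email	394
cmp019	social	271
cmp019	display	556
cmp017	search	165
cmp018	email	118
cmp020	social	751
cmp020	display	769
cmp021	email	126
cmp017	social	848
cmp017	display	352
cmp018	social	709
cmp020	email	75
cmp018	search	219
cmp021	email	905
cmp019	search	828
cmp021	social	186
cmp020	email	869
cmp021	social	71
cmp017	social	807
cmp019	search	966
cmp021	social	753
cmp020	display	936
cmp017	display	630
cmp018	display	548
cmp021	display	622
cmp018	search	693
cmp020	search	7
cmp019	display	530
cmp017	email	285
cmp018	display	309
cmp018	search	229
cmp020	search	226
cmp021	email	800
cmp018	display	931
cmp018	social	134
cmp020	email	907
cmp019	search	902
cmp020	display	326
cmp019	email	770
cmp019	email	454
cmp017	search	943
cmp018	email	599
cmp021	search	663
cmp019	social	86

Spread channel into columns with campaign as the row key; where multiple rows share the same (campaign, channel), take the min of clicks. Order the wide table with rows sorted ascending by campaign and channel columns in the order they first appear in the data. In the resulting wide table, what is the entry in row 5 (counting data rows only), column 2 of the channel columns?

303

With rows sorted ascending by campaign, row 5 is campaign=cmp021. channel columns in first-appearance order: email, search, display, social; column 2 is search.
Long rows with campaign=cmp021, channel=search: min(303, 353, 663) = 303.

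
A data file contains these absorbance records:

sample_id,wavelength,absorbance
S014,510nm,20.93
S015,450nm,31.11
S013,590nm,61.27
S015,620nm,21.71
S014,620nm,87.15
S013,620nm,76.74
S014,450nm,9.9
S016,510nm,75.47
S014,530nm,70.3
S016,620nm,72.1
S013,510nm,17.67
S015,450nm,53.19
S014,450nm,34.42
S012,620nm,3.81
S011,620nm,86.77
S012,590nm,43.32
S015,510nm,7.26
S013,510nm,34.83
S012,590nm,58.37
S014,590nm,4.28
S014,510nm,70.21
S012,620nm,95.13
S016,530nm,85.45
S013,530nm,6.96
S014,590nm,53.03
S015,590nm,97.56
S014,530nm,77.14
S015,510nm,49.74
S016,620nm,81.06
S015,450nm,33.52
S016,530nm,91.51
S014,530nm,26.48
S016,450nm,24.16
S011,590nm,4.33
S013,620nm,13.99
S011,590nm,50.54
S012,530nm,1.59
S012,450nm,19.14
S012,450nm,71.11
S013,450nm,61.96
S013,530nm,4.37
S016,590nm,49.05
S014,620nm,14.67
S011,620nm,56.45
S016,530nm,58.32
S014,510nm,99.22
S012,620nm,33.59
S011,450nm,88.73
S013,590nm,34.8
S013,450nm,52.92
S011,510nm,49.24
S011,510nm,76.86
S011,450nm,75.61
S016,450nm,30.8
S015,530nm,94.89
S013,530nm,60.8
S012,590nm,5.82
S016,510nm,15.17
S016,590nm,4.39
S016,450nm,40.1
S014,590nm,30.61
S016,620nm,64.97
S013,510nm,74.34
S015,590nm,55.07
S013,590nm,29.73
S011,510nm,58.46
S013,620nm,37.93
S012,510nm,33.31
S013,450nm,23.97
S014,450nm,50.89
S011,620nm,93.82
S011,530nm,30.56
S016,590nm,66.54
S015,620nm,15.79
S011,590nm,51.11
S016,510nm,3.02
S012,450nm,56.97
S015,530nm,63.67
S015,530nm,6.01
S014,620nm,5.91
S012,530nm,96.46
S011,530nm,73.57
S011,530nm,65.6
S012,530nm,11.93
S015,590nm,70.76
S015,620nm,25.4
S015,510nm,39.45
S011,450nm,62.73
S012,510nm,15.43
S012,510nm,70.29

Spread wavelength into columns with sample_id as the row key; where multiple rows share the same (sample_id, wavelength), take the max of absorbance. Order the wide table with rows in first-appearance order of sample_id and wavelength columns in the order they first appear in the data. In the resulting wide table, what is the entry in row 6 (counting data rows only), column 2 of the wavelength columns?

With rows in first-appearance order of sample_id, row 6 is sample_id=S011. wavelength columns in first-appearance order: 510nm, 450nm, 590nm, 620nm, 530nm; column 2 is 450nm.
Long rows with sample_id=S011, wavelength=450nm: max(88.73, 75.61, 62.73) = 88.73.

88.73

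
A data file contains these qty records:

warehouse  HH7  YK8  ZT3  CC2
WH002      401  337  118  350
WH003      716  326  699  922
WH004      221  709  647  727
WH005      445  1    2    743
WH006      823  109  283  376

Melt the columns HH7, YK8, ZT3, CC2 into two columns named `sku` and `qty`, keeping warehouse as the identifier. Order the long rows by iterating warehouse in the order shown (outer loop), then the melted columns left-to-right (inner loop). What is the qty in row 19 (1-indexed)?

283

20 rows total (5 × 4). Row 19: index ⌊(19-1)/4⌋ = 4 into warehouse → WH006; (19-1) mod 4 = 2 into the melted columns → ZT3.
So row 19 is (WH006, ZT3, 283); qty = 283.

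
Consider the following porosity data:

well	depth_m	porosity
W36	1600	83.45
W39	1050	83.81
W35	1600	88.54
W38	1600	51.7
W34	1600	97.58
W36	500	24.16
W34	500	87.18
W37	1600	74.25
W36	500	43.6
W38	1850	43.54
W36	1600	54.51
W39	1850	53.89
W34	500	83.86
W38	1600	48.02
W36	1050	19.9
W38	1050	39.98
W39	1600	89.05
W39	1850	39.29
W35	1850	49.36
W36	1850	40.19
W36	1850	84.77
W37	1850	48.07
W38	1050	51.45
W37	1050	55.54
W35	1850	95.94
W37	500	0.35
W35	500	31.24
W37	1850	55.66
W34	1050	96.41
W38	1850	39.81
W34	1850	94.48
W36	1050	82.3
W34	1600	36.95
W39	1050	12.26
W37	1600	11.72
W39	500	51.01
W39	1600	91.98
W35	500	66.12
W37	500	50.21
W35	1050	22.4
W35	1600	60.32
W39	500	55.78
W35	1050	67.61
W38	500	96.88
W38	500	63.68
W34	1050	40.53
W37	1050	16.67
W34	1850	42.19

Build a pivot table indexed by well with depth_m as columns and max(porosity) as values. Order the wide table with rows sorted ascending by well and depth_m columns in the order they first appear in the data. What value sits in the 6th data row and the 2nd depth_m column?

83.81

With rows sorted ascending by well, row 6 is well=W39. depth_m columns in first-appearance order: 1600, 1050, 500, 1850; column 2 is 1050.
Long rows with well=W39, depth_m=1050: max(83.81, 12.26) = 83.81.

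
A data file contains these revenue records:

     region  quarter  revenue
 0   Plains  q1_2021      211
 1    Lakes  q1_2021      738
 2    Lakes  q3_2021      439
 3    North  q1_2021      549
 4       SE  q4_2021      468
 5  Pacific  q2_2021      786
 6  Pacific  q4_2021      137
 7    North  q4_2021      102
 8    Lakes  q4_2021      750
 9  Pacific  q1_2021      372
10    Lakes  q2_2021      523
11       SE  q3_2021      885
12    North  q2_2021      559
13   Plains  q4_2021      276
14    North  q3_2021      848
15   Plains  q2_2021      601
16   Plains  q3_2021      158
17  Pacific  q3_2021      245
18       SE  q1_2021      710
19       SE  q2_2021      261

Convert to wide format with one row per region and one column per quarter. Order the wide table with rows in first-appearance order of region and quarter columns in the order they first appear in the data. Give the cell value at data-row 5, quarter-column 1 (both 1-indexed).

372

With rows in first-appearance order of region, row 5 is region=Pacific. quarter columns in first-appearance order: q1_2021, q3_2021, q4_2021, q2_2021; column 1 is q1_2021.
Long rows with region=Pacific, quarter=q1_2021: revenue = 372.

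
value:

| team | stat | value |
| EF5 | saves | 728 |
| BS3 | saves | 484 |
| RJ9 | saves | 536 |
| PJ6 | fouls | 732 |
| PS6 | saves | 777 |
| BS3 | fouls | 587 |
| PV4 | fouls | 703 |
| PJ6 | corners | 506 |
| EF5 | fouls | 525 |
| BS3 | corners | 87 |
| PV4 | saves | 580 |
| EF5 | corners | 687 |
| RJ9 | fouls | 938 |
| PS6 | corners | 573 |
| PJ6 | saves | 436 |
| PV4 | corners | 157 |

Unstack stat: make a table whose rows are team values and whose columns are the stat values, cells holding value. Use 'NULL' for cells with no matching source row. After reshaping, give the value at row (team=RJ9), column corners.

NULL

No long-format row has team=RJ9 and stat=corners, so the cell is NULL.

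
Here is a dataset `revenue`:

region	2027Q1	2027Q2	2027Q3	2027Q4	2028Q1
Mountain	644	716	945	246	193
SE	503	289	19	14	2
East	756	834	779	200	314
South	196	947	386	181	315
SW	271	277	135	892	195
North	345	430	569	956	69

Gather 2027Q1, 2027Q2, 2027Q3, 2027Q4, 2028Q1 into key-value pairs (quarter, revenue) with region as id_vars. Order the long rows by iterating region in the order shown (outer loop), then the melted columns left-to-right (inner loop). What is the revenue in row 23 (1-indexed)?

30 rows total (6 × 5). Row 23: index ⌊(23-1)/5⌋ = 4 into region → SW; (23-1) mod 5 = 2 into the melted columns → 2027Q3.
So row 23 is (SW, 2027Q3, 135); revenue = 135.

135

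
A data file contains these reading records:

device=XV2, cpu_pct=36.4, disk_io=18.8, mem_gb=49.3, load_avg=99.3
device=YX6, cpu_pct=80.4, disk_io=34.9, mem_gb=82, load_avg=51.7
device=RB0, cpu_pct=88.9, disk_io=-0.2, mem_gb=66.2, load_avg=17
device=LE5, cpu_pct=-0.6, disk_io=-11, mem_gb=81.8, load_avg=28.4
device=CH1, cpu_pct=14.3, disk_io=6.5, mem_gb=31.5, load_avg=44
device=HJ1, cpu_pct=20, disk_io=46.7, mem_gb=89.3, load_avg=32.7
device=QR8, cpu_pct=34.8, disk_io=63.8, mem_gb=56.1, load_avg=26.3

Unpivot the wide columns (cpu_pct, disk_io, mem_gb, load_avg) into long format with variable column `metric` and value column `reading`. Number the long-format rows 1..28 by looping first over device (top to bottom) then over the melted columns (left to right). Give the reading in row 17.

28 rows total (7 × 4). Row 17: index ⌊(17-1)/4⌋ = 4 into device → CH1; (17-1) mod 4 = 0 into the melted columns → cpu_pct.
So row 17 is (CH1, cpu_pct, 14.3); reading = 14.3.

14.3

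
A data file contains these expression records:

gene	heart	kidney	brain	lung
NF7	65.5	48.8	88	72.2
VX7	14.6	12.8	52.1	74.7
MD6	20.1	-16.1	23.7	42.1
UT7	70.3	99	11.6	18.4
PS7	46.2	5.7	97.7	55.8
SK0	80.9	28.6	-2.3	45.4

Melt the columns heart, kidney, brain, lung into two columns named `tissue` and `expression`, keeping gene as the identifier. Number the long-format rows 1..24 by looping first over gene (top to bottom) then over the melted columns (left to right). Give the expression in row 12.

42.1

24 rows total (6 × 4). Row 12: index ⌊(12-1)/4⌋ = 2 into gene → MD6; (12-1) mod 4 = 3 into the melted columns → lung.
So row 12 is (MD6, lung, 42.1); expression = 42.1.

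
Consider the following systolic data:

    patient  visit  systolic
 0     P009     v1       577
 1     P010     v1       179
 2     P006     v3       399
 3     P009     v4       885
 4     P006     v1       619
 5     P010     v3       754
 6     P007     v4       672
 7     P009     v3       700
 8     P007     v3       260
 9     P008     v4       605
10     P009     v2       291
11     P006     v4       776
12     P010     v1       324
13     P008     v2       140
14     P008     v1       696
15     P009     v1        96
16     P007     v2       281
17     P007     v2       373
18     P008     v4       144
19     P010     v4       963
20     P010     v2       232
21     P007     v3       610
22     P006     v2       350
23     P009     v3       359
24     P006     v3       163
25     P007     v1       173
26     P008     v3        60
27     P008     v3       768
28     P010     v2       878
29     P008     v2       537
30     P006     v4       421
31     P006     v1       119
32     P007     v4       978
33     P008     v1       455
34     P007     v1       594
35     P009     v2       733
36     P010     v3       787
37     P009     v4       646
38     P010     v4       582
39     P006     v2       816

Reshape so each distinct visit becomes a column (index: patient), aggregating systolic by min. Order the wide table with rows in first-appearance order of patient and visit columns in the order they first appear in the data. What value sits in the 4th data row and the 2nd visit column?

260

With rows in first-appearance order of patient, row 4 is patient=P007. visit columns in first-appearance order: v1, v3, v4, v2; column 2 is v3.
Long rows with patient=P007, visit=v3: min(260, 610) = 260.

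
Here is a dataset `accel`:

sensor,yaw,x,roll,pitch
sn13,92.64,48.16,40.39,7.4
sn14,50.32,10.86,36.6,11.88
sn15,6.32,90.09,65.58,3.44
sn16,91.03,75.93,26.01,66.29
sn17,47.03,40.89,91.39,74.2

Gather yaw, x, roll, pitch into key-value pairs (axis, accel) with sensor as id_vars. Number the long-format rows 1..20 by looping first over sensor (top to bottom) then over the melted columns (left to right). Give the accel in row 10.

20 rows total (5 × 4). Row 10: index ⌊(10-1)/4⌋ = 2 into sensor → sn15; (10-1) mod 4 = 1 into the melted columns → x.
So row 10 is (sn15, x, 90.09); accel = 90.09.

90.09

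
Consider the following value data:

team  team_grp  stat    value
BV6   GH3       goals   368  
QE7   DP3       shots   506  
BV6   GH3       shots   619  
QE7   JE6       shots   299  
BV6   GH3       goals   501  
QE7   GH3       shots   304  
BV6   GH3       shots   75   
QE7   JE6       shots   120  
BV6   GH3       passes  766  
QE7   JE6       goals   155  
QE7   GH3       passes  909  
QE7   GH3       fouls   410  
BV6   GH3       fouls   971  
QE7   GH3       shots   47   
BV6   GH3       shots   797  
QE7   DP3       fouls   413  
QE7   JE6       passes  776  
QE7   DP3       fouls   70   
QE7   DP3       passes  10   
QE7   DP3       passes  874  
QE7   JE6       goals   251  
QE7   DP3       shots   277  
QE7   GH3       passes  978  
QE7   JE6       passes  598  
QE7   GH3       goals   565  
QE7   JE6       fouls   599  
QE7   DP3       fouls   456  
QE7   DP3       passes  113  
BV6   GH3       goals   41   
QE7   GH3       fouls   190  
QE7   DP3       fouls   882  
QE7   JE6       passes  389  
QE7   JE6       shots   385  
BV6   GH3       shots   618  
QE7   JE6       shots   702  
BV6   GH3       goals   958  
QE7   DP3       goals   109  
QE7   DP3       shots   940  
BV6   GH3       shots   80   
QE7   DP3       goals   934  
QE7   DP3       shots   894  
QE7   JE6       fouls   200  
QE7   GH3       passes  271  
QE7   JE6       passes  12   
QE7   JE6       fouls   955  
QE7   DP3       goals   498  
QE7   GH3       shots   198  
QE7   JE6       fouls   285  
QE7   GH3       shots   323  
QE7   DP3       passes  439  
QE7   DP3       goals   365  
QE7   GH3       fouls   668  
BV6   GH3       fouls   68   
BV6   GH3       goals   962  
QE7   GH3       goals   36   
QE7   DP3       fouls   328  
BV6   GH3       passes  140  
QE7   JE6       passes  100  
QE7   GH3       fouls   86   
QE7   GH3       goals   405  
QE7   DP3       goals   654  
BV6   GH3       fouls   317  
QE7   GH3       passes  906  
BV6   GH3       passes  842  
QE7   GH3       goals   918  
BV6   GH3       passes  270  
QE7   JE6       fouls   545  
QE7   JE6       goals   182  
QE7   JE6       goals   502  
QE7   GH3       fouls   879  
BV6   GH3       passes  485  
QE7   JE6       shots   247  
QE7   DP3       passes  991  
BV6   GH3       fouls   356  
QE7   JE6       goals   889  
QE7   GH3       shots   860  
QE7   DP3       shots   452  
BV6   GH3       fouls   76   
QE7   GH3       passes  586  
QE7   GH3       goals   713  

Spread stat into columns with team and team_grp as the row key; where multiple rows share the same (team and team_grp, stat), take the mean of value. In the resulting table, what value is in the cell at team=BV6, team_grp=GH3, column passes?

500.60

Rows with team=BV6, team_grp=GH3 and stat=passes: value values are 766, 140, 842, 270, 485.
(766 + 140 + 842 + 270 + 485) / 5 = 500.60.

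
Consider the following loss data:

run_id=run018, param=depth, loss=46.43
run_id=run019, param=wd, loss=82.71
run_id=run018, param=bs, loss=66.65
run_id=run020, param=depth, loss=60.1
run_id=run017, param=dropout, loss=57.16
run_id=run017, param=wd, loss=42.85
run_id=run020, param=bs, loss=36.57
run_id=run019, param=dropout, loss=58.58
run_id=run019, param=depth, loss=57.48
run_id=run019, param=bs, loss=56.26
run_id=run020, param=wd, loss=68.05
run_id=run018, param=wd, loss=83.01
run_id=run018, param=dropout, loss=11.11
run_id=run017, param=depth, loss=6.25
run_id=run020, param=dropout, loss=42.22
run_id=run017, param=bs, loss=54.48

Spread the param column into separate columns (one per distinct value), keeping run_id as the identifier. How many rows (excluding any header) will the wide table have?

4 distinct run_id values → 4 rows.

4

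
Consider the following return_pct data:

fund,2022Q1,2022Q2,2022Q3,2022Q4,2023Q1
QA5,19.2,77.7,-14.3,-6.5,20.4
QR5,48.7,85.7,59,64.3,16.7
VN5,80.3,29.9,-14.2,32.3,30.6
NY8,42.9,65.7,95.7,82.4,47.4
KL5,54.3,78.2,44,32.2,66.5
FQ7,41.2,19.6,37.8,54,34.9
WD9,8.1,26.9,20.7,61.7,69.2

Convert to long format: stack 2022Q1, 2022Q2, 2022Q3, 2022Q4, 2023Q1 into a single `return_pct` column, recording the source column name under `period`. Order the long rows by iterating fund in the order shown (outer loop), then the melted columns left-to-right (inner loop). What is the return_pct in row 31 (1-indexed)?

8.1

35 rows total (7 × 5). Row 31: index ⌊(31-1)/5⌋ = 6 into fund → WD9; (31-1) mod 5 = 0 into the melted columns → 2022Q1.
So row 31 is (WD9, 2022Q1, 8.1); return_pct = 8.1.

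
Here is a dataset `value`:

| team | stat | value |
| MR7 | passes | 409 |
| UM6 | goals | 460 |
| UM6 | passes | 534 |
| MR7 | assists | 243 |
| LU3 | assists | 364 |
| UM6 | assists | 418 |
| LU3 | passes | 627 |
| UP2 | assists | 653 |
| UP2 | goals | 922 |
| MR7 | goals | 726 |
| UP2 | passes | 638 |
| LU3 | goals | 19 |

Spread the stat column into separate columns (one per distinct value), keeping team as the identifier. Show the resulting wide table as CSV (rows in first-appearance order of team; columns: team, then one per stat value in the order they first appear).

team,passes,goals,assists
MR7,409,726,243
UM6,534,460,418
LU3,627,19,364
UP2,638,922,653

Columns: team plus the 3 distinct stat values (passes, goals, assists).
For example, row MR7 column passes takes value=409 from the long row (MR7, passes).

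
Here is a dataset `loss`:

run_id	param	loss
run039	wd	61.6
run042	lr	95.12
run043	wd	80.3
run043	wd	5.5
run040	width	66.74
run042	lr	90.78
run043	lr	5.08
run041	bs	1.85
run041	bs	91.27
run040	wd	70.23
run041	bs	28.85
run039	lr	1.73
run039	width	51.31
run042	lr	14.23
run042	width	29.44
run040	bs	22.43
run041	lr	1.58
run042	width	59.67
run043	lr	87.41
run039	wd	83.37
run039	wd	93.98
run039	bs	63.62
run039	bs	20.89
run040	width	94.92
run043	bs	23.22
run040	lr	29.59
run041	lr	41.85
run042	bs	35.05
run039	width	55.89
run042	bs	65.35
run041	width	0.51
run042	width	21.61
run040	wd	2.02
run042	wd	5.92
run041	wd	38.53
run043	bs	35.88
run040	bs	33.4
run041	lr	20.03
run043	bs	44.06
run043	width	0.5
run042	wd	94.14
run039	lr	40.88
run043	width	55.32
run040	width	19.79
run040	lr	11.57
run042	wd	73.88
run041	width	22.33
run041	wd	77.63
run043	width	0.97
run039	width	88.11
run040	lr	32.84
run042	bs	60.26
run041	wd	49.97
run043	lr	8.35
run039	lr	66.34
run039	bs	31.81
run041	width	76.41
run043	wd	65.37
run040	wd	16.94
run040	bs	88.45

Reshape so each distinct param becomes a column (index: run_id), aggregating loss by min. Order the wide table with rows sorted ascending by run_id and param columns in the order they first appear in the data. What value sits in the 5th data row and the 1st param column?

With rows sorted ascending by run_id, row 5 is run_id=run043. param columns in first-appearance order: wd, lr, width, bs; column 1 is wd.
Long rows with run_id=run043, param=wd: min(80.3, 5.5, 65.37) = 5.5.

5.5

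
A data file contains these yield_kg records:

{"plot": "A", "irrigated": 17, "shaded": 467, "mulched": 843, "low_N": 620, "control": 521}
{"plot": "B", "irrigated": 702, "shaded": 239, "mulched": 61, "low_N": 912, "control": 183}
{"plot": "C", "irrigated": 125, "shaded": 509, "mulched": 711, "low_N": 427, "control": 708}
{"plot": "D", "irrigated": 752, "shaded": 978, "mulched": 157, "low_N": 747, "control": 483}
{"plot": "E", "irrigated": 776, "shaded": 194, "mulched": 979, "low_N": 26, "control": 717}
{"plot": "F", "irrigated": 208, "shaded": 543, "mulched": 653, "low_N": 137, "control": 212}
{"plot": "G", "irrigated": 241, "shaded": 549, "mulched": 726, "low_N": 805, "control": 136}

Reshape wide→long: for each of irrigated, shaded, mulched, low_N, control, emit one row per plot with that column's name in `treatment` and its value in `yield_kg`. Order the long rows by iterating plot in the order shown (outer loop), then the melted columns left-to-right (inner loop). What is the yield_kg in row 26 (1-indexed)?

35 rows total (7 × 5). Row 26: index ⌊(26-1)/5⌋ = 5 into plot → F; (26-1) mod 5 = 0 into the melted columns → irrigated.
So row 26 is (F, irrigated, 208); yield_kg = 208.

208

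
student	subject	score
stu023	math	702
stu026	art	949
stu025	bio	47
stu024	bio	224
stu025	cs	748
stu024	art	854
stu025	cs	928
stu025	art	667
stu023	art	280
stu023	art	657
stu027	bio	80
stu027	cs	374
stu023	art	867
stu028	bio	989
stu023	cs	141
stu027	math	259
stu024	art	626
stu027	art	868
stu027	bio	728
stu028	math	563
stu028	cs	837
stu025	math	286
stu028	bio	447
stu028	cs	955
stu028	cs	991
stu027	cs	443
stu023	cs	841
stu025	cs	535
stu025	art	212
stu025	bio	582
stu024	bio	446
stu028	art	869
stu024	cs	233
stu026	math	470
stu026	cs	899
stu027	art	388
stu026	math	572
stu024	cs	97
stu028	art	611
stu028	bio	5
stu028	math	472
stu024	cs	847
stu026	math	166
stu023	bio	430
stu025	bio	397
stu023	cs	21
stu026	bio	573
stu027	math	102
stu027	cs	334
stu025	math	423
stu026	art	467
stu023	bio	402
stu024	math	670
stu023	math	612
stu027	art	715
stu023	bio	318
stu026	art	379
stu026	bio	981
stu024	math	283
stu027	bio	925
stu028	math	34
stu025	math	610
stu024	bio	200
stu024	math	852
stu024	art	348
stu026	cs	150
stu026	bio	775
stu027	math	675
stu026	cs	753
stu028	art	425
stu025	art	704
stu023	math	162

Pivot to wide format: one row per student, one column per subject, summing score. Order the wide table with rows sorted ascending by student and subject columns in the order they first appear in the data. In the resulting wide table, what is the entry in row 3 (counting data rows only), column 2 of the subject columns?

1583

With rows sorted ascending by student, row 3 is student=stu025. subject columns in first-appearance order: math, art, bio, cs; column 2 is art.
Long rows with student=stu025, subject=art: 667 + 212 + 704 = 1583.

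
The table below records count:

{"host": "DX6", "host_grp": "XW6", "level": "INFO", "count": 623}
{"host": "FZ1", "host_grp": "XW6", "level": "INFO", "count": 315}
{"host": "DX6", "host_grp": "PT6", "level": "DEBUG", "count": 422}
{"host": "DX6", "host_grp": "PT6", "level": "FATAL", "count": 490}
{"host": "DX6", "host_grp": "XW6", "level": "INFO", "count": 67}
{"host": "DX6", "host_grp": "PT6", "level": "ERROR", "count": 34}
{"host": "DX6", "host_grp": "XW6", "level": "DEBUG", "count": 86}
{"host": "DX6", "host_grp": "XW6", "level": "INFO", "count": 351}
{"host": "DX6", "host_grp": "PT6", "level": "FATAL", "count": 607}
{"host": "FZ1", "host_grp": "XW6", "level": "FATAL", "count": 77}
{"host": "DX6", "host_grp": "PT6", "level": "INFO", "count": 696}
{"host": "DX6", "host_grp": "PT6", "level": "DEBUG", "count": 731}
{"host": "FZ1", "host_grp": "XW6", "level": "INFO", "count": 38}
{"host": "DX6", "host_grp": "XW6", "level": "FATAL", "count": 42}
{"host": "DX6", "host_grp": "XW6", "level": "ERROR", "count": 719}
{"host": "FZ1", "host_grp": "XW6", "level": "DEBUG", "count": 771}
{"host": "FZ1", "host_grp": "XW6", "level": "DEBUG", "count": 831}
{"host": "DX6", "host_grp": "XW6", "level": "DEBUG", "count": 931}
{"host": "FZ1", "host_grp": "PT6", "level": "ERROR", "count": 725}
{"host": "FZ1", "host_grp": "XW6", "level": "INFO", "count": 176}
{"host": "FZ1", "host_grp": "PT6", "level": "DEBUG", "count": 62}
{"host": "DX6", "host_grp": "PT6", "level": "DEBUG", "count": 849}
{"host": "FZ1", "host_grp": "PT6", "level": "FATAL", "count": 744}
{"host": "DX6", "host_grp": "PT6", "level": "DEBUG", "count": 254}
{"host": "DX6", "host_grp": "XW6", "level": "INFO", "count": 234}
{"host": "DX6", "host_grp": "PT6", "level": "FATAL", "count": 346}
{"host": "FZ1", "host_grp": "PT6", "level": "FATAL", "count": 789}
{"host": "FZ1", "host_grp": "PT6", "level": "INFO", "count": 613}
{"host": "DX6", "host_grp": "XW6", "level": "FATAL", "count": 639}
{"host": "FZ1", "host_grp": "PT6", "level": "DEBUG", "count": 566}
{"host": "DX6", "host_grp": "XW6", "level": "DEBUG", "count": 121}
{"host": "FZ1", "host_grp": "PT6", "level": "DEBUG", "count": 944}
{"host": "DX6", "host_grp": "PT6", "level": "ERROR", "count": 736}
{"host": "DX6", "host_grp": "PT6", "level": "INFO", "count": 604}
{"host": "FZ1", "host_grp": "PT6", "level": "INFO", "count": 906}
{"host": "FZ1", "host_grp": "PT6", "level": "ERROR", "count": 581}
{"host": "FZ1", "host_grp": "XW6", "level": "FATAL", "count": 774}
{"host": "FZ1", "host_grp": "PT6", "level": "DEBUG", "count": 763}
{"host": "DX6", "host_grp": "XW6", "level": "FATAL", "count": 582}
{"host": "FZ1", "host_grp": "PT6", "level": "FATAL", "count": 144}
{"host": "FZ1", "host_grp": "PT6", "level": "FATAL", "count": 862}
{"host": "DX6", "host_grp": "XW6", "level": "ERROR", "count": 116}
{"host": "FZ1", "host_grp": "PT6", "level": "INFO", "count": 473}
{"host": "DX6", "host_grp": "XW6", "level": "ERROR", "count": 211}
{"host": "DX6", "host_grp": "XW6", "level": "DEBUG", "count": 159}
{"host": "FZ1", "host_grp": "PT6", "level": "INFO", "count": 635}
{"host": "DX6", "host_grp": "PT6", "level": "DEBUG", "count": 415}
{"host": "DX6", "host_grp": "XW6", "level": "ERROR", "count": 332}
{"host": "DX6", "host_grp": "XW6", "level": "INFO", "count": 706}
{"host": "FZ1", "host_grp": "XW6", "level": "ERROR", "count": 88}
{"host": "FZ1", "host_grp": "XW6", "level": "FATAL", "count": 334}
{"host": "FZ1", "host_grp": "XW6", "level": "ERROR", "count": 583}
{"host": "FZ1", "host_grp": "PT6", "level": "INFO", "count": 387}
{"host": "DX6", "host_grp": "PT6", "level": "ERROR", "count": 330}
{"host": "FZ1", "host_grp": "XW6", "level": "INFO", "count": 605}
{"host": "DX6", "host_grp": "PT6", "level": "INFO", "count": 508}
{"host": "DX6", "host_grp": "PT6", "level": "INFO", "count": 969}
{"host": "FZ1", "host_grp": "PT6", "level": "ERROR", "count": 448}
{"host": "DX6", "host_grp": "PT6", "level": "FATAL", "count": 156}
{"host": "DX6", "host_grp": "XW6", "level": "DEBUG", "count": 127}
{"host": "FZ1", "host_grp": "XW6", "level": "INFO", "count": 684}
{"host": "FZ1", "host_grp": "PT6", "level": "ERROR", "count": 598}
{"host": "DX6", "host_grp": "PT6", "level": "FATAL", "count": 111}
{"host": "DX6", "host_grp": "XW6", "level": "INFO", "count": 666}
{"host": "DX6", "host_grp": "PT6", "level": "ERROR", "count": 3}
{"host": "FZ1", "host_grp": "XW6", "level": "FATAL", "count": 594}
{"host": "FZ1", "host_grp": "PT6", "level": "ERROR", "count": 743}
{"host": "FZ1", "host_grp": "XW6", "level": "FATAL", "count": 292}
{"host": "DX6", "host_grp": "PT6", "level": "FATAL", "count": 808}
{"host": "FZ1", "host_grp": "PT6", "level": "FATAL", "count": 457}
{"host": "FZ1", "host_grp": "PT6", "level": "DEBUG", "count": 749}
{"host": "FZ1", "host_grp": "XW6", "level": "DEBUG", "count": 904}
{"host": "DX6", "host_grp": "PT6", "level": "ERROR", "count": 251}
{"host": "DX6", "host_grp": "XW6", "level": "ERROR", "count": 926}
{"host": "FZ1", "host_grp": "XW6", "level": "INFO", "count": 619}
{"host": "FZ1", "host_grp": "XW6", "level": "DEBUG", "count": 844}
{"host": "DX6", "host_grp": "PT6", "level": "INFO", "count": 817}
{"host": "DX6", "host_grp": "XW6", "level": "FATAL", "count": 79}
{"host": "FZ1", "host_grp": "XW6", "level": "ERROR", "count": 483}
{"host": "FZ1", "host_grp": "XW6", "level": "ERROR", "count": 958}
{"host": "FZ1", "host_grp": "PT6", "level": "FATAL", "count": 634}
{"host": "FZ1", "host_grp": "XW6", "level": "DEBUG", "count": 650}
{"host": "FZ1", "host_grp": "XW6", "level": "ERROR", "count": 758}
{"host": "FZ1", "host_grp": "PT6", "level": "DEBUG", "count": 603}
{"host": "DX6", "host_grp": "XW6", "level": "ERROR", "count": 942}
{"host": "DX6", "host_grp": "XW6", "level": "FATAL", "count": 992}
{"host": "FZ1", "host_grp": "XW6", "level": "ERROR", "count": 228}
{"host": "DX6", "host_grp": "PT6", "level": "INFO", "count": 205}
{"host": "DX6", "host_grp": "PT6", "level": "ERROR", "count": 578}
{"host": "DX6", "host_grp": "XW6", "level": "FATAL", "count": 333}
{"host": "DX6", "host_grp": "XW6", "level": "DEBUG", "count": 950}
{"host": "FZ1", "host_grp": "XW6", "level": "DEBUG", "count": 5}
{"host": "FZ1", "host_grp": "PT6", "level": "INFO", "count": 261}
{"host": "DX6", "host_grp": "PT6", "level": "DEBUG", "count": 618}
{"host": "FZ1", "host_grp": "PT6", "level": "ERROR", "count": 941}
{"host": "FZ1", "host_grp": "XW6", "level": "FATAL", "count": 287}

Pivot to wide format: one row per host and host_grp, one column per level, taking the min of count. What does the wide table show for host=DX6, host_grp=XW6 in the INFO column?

67

Rows with host=DX6, host_grp=XW6 and level=INFO: count values are 623, 67, 351, 234, 706, 666.
min(623, 67, 351, 234, 706, 666) = 67.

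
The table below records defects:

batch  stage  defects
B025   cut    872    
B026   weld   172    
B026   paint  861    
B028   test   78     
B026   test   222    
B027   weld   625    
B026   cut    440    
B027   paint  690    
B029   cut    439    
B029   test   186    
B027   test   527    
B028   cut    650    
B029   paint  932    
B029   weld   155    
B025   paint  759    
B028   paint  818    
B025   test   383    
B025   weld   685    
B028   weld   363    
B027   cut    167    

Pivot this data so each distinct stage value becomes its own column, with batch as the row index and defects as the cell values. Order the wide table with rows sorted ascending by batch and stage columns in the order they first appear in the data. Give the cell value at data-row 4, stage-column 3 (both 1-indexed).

With rows sorted ascending by batch, row 4 is batch=B028. stage columns in first-appearance order: cut, weld, paint, test; column 3 is paint.
Long rows with batch=B028, stage=paint: defects = 818.

818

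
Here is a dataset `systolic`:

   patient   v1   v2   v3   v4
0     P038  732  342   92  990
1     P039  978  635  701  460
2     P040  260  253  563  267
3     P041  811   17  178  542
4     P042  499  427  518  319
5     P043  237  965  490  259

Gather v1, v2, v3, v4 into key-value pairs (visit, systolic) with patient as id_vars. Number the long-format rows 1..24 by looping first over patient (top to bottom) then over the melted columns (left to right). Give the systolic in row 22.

965

24 rows total (6 × 4). Row 22: index ⌊(22-1)/4⌋ = 5 into patient → P043; (22-1) mod 4 = 1 into the melted columns → v2.
So row 22 is (P043, v2, 965); systolic = 965.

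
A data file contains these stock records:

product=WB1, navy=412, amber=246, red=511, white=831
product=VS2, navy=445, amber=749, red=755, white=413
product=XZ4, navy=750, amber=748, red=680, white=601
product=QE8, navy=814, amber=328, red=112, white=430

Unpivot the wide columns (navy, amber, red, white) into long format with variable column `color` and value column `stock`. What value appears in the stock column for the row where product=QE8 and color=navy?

814

Unpivoting turns each (product, wide-column) pair into one long row.
The wide cell at row QE8, column navy holds 814, so the long row (QE8, navy) has stock=814.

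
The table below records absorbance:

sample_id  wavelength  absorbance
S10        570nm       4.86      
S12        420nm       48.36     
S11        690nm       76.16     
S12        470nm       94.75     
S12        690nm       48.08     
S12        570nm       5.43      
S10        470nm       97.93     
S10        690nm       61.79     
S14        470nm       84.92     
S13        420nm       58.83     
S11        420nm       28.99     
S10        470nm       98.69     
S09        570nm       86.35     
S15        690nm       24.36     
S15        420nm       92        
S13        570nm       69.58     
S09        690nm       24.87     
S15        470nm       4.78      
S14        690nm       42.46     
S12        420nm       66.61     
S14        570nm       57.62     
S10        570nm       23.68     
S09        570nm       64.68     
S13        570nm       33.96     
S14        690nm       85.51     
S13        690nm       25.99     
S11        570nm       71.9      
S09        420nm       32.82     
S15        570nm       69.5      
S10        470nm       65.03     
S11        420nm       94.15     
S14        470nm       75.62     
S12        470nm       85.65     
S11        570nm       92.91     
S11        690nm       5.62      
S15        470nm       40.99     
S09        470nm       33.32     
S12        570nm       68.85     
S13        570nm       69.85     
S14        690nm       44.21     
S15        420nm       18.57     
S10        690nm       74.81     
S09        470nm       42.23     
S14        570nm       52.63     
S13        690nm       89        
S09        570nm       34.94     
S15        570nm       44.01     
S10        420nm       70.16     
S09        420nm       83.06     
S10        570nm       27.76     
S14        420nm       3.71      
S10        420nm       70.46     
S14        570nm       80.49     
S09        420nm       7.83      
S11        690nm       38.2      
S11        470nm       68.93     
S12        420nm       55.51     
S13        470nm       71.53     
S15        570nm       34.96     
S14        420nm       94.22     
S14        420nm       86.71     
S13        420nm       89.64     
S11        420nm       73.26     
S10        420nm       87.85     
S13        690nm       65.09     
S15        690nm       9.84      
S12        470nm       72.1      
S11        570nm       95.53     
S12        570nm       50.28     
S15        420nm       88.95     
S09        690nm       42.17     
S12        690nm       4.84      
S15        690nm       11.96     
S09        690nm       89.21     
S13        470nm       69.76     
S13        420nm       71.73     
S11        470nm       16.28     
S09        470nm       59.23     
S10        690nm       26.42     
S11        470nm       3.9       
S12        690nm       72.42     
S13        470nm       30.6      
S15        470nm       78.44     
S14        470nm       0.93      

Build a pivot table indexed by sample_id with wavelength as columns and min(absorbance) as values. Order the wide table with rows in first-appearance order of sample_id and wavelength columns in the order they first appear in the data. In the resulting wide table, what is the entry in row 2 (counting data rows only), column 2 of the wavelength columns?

48.36

With rows in first-appearance order of sample_id, row 2 is sample_id=S12. wavelength columns in first-appearance order: 570nm, 420nm, 690nm, 470nm; column 2 is 420nm.
Long rows with sample_id=S12, wavelength=420nm: min(48.36, 66.61, 55.51) = 48.36.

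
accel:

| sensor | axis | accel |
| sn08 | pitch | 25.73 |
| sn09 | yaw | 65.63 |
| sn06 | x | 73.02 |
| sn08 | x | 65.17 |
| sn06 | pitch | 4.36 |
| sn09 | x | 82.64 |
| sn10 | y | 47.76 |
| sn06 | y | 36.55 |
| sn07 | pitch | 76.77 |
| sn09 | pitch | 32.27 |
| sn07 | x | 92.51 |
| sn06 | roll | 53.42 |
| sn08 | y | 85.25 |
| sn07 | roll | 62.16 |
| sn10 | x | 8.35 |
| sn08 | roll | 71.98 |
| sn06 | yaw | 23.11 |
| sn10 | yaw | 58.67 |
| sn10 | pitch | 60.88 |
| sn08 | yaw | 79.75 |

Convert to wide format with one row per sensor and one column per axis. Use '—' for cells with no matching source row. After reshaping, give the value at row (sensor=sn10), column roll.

No long-format row has sensor=sn10 and axis=roll, so the cell is —.

—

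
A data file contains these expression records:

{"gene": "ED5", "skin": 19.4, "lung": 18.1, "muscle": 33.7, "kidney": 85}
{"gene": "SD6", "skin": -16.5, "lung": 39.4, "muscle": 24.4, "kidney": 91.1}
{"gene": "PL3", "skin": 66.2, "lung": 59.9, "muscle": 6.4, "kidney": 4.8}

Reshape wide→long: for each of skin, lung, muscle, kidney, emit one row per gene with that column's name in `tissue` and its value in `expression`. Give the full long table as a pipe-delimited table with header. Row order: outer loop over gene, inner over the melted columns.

Each (gene, column) pair becomes one row: 3 × 4 = 12 rows.
For example, (ED5, skin) → expression=19.4.

| gene | tissue | expression |
| ED5 | skin | 19.4 |
| ED5 | lung | 18.1 |
| ED5 | muscle | 33.7 |
| ED5 | kidney | 85 |
| SD6 | skin | -16.5 |
| SD6 | lung | 39.4 |
| SD6 | muscle | 24.4 |
| SD6 | kidney | 91.1 |
| PL3 | skin | 66.2 |
| PL3 | lung | 59.9 |
| PL3 | muscle | 6.4 |
| PL3 | kidney | 4.8 |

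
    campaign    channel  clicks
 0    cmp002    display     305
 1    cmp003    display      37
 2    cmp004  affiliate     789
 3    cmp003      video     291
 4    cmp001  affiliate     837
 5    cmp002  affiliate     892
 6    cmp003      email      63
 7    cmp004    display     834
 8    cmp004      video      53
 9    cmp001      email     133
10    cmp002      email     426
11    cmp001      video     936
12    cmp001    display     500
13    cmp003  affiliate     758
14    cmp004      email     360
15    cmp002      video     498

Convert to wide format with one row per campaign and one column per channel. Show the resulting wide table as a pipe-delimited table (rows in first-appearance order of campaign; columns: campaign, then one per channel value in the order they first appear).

Columns: campaign plus the 4 distinct channel values (display, affiliate, video, email).
For example, row cmp002 column display takes clicks=305 from the long row (cmp002, display).

| campaign | display | affiliate | video | email |
| cmp002 | 305 | 892 | 498 | 426 |
| cmp003 | 37 | 758 | 291 | 63 |
| cmp004 | 834 | 789 | 53 | 360 |
| cmp001 | 500 | 837 | 936 | 133 |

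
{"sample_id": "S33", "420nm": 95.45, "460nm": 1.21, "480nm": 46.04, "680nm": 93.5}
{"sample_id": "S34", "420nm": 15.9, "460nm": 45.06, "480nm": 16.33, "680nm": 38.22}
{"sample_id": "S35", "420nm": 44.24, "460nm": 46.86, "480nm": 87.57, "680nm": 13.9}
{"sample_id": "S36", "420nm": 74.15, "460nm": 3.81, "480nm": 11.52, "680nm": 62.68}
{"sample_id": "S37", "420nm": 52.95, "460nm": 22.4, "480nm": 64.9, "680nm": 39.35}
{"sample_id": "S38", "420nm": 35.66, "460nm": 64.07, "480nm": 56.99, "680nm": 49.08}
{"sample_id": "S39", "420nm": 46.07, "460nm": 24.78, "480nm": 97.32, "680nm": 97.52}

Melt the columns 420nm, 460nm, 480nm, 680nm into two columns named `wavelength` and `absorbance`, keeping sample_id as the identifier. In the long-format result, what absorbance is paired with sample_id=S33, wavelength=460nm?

1.21

Unpivoting turns each (sample_id, wide-column) pair into one long row.
The wide cell at row S33, column 460nm holds 1.21, so the long row (S33, 460nm) has absorbance=1.21.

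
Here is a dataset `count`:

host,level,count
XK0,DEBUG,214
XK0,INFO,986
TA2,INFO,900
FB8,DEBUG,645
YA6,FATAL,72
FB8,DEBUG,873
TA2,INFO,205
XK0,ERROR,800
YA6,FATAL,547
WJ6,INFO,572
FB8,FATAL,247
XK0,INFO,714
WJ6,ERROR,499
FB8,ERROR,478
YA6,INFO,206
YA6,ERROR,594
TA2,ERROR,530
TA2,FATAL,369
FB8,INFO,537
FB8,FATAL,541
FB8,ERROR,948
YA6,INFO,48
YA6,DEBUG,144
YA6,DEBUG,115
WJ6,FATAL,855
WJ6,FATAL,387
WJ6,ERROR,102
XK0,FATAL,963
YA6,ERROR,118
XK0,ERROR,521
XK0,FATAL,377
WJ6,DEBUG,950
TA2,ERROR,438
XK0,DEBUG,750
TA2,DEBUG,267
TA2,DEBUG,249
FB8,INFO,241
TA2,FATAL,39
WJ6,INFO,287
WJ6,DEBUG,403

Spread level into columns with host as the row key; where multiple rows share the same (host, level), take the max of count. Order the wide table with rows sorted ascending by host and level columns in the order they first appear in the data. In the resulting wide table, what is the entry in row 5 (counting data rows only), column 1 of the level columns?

144

With rows sorted ascending by host, row 5 is host=YA6. level columns in first-appearance order: DEBUG, INFO, FATAL, ERROR; column 1 is DEBUG.
Long rows with host=YA6, level=DEBUG: max(144, 115) = 144.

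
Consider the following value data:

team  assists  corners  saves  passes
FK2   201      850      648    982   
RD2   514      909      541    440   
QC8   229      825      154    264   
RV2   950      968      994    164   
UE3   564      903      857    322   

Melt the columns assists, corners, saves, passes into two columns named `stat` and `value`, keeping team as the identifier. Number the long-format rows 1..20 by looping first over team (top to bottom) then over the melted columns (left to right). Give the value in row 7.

541

20 rows total (5 × 4). Row 7: index ⌊(7-1)/4⌋ = 1 into team → RD2; (7-1) mod 4 = 2 into the melted columns → saves.
So row 7 is (RD2, saves, 541); value = 541.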